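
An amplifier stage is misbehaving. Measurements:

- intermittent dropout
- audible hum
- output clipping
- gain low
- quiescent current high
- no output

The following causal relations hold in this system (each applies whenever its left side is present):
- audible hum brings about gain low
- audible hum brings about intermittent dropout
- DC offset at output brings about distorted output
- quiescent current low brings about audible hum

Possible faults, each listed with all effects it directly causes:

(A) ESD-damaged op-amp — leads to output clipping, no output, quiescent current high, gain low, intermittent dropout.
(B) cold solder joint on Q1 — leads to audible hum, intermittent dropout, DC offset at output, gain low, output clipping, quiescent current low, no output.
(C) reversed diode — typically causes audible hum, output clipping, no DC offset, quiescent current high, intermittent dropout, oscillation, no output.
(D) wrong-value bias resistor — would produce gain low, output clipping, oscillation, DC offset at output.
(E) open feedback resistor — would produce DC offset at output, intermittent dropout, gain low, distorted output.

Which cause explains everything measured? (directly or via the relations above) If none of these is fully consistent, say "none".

Per-candidate check:
(A) ESD-damaged op-amp — does not account for audible hum
(B) cold solder joint on Q1 — intermittent dropout +; audible hum +; output clipping +; gain low +; quiescent current high -; no output +
(C) reversed diode — accounts for every observation (gain low via audible hum → gain low)
(D) wrong-value bias resistor — does not account for intermittent dropout, audible hum, quiescent current high, no output
(E) open feedback resistor — does not account for audible hum, output clipping, quiescent current high, no output
(C) is the only candidate with no mismatches.

C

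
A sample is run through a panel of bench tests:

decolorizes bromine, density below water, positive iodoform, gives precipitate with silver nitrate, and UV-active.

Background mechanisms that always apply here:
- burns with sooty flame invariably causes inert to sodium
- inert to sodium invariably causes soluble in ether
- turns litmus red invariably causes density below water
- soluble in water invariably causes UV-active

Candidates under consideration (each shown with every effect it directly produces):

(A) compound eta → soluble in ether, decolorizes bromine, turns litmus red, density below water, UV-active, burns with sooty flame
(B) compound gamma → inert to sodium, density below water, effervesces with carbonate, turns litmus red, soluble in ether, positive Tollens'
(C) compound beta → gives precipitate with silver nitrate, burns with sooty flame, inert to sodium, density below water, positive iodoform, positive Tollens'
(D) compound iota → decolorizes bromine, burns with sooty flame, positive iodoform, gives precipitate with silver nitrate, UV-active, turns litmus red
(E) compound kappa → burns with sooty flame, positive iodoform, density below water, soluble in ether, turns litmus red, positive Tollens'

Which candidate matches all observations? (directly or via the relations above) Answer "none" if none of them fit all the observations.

For each candidate, compare predicted effects to what was observed:
(A) compound eta — does not account for positive iodoform, gives precipitate with silver nitrate
(B) compound gamma — decolorizes bromine NO; density below water yes; positive iodoform NO; gives precipitate with silver nitrate NO; UV-active NO
(C) compound beta — does not account for decolorizes bromine, UV-active
(D) compound iota — decolorizes bromine yes; density below water yes (via turns litmus red → density below water); positive iodoform yes; gives precipitate with silver nitrate yes; UV-active yes
(E) compound kappa — decolorizes bromine NO; density below water yes; positive iodoform yes; gives precipitate with silver nitrate NO; UV-active NO
(D) alone accounts for all the evidence.

D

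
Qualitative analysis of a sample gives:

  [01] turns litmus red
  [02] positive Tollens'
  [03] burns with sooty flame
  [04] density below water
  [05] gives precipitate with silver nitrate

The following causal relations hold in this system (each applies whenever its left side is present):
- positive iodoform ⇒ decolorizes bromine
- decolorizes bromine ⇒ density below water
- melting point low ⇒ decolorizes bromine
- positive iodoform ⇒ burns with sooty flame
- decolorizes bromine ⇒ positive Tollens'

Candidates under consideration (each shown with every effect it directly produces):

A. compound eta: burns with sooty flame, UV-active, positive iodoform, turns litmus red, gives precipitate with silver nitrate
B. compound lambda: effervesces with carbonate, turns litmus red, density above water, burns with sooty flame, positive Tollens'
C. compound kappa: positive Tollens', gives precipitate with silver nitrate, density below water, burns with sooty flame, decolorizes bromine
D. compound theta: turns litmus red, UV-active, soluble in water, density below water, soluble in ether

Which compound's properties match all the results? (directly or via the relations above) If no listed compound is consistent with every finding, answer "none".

A

Checking each candidate against the observations:
(A) compound eta — turns litmus red +; positive Tollens' + (through positive iodoform → decolorizes bromine → positive Tollens'); burns with sooty flame +; density below water + (through positive iodoform → decolorizes bromine → density below water); gives precipitate with silver nitrate +
(B) compound lambda — turns litmus red +; positive Tollens' +; burns with sooty flame +; density below water -; gives precipitate with silver nitrate -
(C) compound kappa — does not account for turns litmus red
(D) compound theta — does not account for positive Tollens', burns with sooty flame, gives precipitate with silver nitrate
(A) is the only candidate with no mismatches.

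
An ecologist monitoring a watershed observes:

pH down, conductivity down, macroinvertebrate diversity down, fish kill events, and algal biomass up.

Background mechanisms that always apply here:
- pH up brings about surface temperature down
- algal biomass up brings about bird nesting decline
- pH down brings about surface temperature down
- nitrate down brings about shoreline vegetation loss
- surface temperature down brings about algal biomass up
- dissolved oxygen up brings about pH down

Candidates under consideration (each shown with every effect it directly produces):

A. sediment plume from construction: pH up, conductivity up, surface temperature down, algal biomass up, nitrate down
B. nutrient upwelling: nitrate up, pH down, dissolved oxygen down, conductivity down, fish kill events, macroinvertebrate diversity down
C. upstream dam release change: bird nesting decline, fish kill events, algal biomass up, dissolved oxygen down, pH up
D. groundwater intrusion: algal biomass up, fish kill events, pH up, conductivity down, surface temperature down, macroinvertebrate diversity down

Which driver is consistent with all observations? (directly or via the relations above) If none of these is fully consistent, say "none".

B

For each candidate, compare predicted effects to what was observed:
(A) sediment plume from construction — fails on pH down, conductivity down, macroinvertebrate diversity down, fish kill events (predicts pH up, not pH down; predicts conductivity up, not conductivity down)
(B) nutrient upwelling — pH down ✓; conductivity down ✓; macroinvertebrate diversity down ✓; fish kill events ✓; algal biomass up ✓ (through pH down → surface temperature down → algal biomass up)
(C) upstream dam release change — pH down ✗; conductivity down ✗; macroinvertebrate diversity down ✗; fish kill events ✓; algal biomass up ✓
(D) groundwater intrusion — pH down ✗; conductivity down ✓; macroinvertebrate diversity down ✓; fish kill events ✓; algal biomass up ✓
Only (B) is consistent with every observation.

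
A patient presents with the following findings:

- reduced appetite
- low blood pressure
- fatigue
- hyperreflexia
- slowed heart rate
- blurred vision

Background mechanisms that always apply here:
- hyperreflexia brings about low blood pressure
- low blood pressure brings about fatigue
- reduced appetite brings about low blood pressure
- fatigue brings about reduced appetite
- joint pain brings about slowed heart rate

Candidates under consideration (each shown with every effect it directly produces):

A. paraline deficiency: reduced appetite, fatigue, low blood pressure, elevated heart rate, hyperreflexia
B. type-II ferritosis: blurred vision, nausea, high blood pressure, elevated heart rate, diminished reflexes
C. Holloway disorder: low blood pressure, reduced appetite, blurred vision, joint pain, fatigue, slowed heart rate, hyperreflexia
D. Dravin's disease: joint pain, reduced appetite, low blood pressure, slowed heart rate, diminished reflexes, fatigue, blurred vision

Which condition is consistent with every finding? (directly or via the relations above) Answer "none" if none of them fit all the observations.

C

Checking each candidate against the observations:
(A) paraline deficiency — reduced appetite match; low blood pressure match; fatigue match; hyperreflexia match; slowed heart rate miss; blurred vision miss
(B) type-II ferritosis — reduced appetite miss; low blood pressure miss; fatigue miss; hyperreflexia miss; slowed heart rate miss; blurred vision match
(C) Holloway disorder — reduced appetite match; low blood pressure match; fatigue match; hyperreflexia match; slowed heart rate match; blurred vision match
(D) Dravin's disease — reduced appetite match; low blood pressure match; fatigue match; hyperreflexia miss; slowed heart rate match; blurred vision match
(C) is the only candidate with no mismatches.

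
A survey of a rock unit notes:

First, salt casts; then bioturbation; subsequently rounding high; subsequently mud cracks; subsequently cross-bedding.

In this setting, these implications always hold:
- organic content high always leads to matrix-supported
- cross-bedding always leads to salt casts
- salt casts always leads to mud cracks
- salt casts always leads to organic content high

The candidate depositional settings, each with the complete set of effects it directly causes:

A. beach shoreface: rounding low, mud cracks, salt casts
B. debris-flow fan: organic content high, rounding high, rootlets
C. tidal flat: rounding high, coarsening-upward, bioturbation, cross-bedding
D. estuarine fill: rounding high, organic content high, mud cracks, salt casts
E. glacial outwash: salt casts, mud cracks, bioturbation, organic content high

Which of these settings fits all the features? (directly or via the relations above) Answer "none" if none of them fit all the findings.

C

For each candidate, compare predicted effects to what was observed:
(A) beach shoreface — salt casts ✓; bioturbation ✗; rounding high ✗; mud cracks ✓; cross-bedding ✗
(B) debris-flow fan — does not account for salt casts, bioturbation, mud cracks, cross-bedding
(C) tidal flat — salt casts ✓ (via cross-bedding → salt casts); bioturbation ✓; rounding high ✓; mud cracks ✓ (via cross-bedding → salt casts → mud cracks); cross-bedding ✓
(D) estuarine fill — does not account for bioturbation, cross-bedding
(E) glacial outwash — salt casts ✓; bioturbation ✓; rounding high ✗; mud cracks ✓; cross-bedding ✗
(C) alone accounts for all the evidence.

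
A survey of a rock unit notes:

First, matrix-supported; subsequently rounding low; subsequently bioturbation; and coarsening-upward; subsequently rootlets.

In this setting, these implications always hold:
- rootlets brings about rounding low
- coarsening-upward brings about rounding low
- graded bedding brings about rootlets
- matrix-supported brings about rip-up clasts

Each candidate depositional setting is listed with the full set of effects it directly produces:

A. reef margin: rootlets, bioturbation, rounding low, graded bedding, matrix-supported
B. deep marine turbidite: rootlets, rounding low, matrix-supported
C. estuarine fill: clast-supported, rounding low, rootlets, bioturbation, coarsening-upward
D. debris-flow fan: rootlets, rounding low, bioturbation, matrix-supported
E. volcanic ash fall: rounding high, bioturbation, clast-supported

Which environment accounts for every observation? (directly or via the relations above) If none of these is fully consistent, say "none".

Checking each candidate against the observations:
(A) reef margin — matrix-supported ✓; rounding low ✓; bioturbation ✓; coarsening-upward ✗; rootlets ✓
(B) deep marine turbidite — does not account for bioturbation, coarsening-upward
(C) estuarine fill — matrix-supported ✗; rounding low ✓; bioturbation ✓; coarsening-upward ✓; rootlets ✓
(D) debris-flow fan — does not account for coarsening-upward
(E) volcanic ash fall — matrix-supported ✗; rounding low ✗; bioturbation ✓; coarsening-upward ✗; rootlets ✗
No candidate is consistent with all observations.

none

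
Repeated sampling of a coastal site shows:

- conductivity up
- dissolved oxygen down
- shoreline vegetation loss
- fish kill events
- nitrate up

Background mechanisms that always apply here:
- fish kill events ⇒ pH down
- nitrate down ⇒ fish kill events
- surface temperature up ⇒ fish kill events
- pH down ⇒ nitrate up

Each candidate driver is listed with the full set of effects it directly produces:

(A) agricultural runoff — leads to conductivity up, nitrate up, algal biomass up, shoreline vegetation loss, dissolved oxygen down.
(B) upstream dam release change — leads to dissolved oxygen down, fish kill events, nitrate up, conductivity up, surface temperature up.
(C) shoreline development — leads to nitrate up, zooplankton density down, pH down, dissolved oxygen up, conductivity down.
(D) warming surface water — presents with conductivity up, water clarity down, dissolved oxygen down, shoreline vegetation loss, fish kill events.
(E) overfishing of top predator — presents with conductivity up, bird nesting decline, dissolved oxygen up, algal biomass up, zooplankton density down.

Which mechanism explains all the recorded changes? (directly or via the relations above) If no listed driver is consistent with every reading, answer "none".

Testing each hypothesis:
(A) agricultural runoff — does not account for fish kill events
(B) upstream dam release change — conductivity up +; dissolved oxygen down +; shoreline vegetation loss -; fish kill events +; nitrate up +
(C) shoreline development — fails on conductivity up, dissolved oxygen down, shoreline vegetation loss, fish kill events (predicts conductivity down, not conductivity up; predicts dissolved oxygen up, not dissolved oxygen down)
(D) warming surface water — accounts for every observation (nitrate up through fish kill events → pH down → nitrate up)
(E) overfishing of top predator — fails on dissolved oxygen down, shoreline vegetation loss, fish kill events, nitrate up (predicts dissolved oxygen up, not dissolved oxygen down)
(D) is the only candidate with no mismatches.

D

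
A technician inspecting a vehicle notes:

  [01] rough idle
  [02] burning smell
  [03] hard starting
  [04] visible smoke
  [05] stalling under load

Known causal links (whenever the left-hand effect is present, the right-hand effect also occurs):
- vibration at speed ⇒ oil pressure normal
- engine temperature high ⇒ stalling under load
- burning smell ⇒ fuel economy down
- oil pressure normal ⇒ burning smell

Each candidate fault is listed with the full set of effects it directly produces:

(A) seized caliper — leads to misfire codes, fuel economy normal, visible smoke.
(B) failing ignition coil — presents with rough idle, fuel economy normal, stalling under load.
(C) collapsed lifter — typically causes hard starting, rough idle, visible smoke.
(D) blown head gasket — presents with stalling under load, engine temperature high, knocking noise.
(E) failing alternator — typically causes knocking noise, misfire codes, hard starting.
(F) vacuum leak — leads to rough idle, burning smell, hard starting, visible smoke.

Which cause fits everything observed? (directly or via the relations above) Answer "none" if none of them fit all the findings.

none

Per-candidate check:
(A) seized caliper — does not account for rough idle, burning smell, hard starting, stalling under load
(B) failing ignition coil — does not account for burning smell, hard starting, visible smoke
(C) collapsed lifter — does not account for burning smell, stalling under load
(D) blown head gasket — rough idle miss; burning smell miss; hard starting miss; visible smoke miss; stalling under load match
(E) failing alternator — does not account for rough idle, burning smell, visible smoke, stalling under load
(F) vacuum leak — does not account for stalling under load
Every candidate fails on at least one observation.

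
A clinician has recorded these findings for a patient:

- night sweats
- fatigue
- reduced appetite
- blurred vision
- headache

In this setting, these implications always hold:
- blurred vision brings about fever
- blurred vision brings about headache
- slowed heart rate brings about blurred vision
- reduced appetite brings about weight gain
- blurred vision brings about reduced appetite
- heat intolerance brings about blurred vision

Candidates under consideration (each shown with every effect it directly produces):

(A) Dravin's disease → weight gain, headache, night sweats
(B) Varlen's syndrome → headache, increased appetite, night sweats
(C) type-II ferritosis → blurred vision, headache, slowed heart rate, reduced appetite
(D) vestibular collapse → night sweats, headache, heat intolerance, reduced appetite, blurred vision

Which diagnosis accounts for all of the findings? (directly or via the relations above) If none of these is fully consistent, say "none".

For each candidate, compare predicted effects to what was observed:
(A) Dravin's disease — night sweats +; fatigue -; reduced appetite -; blurred vision -; headache +
(B) Varlen's syndrome — fails on fatigue, reduced appetite, blurred vision (predicts increased appetite, not reduced appetite)
(C) type-II ferritosis — does not account for night sweats, fatigue
(D) vestibular collapse — does not account for fatigue
No candidate is consistent with all observations.

none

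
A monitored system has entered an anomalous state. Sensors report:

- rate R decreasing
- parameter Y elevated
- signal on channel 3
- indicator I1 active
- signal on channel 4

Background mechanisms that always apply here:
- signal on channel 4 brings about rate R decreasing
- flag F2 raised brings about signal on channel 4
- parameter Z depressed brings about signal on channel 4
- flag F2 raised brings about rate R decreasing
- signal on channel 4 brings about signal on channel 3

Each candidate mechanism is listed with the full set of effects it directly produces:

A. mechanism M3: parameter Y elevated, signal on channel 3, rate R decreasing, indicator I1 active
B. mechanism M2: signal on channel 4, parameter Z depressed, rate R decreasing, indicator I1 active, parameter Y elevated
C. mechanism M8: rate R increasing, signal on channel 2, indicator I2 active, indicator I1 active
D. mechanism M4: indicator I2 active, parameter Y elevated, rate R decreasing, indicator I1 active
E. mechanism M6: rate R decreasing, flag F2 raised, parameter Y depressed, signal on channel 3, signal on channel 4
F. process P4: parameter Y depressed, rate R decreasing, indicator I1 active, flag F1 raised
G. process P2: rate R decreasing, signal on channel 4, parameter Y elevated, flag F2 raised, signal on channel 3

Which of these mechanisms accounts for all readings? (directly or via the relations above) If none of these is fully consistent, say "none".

For each candidate, compare predicted effects to what was observed:
(A) mechanism M3 — does not account for signal on channel 4
(B) mechanism M2 — accounts for every observation (signal on channel 3 via signal on channel 4 → signal on channel 3)
(C) mechanism M8 — rate R decreasing -; parameter Y elevated -; signal on channel 3 -; indicator I1 active +; signal on channel 4 -
(D) mechanism M4 — rate R decreasing +; parameter Y elevated +; signal on channel 3 -; indicator I1 active +; signal on channel 4 -
(E) mechanism M6 — rate R decreasing +; parameter Y elevated -; signal on channel 3 +; indicator I1 active -; signal on channel 4 +
(F) process P4 — fails on parameter Y elevated, signal on channel 3, signal on channel 4 (predicts parameter Y depressed, not parameter Y elevated)
(G) process P2 — does not account for indicator I1 active
(B) is the only candidate with no mismatches.

B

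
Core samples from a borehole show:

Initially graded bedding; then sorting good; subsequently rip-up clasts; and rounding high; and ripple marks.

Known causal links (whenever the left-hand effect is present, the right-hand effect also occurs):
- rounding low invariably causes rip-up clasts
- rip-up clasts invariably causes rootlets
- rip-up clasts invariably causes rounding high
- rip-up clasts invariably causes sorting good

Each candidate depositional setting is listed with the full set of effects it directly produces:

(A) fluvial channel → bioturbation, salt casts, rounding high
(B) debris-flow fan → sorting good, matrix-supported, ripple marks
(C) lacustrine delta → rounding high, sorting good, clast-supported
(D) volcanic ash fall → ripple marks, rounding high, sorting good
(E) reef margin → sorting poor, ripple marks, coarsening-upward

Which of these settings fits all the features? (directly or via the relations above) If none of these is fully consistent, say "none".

For each candidate, compare predicted effects to what was observed:
(A) fluvial channel — does not account for graded bedding, sorting good, rip-up clasts, ripple marks
(B) debris-flow fan — graded bedding NO; sorting good yes; rip-up clasts NO; rounding high NO; ripple marks yes
(C) lacustrine delta — does not account for graded bedding, rip-up clasts, ripple marks
(D) volcanic ash fall — graded bedding NO; sorting good yes; rip-up clasts NO; rounding high yes; ripple marks yes
(E) reef margin — fails on graded bedding, sorting good, rip-up clasts, rounding high (predicts sorting poor, not sorting good)
No candidate is consistent with all observations.

none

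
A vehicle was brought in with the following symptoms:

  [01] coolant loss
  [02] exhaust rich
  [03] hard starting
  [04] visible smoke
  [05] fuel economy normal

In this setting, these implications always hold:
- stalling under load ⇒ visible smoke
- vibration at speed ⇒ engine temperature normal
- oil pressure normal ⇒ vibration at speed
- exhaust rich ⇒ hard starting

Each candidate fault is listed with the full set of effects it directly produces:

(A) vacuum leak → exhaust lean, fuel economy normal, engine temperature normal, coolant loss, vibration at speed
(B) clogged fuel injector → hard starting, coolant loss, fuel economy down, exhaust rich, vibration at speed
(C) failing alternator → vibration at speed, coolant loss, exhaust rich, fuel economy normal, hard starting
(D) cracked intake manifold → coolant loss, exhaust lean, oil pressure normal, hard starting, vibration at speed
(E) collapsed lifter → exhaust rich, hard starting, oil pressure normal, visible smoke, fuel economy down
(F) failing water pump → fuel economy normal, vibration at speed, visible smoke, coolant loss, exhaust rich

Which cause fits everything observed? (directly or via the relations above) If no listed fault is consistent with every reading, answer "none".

F

Checking each candidate against the observations:
(A) vacuum leak — coolant loss +; exhaust rich -; hard starting -; visible smoke -; fuel economy normal +
(B) clogged fuel injector — coolant loss +; exhaust rich +; hard starting +; visible smoke -; fuel economy normal -
(C) failing alternator — does not account for visible smoke
(D) cracked intake manifold — fails on exhaust rich, visible smoke, fuel economy normal (predicts exhaust lean, not exhaust rich)
(E) collapsed lifter — coolant loss -; exhaust rich +; hard starting +; visible smoke +; fuel economy normal -
(F) failing water pump — coolant loss +; exhaust rich +; hard starting + (through exhaust rich → hard starting); visible smoke +; fuel economy normal +
(F) is the only candidate with no mismatches.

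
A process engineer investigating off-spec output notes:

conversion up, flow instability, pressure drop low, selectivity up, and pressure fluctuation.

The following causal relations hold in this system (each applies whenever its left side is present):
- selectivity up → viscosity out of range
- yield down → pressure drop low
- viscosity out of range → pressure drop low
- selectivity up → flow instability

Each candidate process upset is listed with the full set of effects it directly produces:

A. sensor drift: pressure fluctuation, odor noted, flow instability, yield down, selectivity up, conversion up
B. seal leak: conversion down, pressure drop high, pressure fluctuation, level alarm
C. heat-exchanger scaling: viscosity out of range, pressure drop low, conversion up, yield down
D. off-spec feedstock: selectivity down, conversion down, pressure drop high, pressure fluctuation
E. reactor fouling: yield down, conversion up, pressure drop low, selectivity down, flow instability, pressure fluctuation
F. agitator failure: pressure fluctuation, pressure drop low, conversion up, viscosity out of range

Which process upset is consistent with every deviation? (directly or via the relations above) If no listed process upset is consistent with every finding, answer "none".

For each candidate, compare predicted effects to what was observed:
(A) sensor drift — conversion up ✓; flow instability ✓; pressure drop low ✓ (by yield down → pressure drop low); selectivity up ✓; pressure fluctuation ✓
(B) seal leak — conversion up ✗; flow instability ✗; pressure drop low ✗; selectivity up ✗; pressure fluctuation ✓
(C) heat-exchanger scaling — does not account for flow instability, selectivity up, pressure fluctuation
(D) off-spec feedstock — conversion up ✗; flow instability ✗; pressure drop low ✗; selectivity up ✗; pressure fluctuation ✓
(E) reactor fouling — fails on selectivity up (predicts selectivity down, not selectivity up)
(F) agitator failure — conversion up ✓; flow instability ✗; pressure drop low ✓; selectivity up ✗; pressure fluctuation ✓
(A) alone accounts for all the evidence.

A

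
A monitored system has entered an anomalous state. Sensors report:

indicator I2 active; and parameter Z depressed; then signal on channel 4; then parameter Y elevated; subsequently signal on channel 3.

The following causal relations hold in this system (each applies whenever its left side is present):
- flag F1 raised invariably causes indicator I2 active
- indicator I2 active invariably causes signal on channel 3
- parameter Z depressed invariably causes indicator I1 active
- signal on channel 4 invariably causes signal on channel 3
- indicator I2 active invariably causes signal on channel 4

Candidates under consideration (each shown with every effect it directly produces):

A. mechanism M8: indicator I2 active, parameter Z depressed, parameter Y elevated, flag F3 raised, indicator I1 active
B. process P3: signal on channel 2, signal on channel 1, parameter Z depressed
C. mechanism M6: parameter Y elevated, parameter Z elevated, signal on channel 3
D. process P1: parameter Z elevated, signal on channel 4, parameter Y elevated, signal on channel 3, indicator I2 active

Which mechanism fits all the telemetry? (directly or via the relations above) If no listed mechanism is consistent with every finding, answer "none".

A

Testing each hypothesis:
(A) mechanism M8 — indicator I2 active +; parameter Z depressed +; signal on channel 4 + (through indicator I2 active → signal on channel 4); parameter Y elevated +; signal on channel 3 + (through indicator I2 active → signal on channel 3)
(B) process P3 — does not account for indicator I2 active, signal on channel 4, parameter Y elevated, signal on channel 3
(C) mechanism M6 — fails on indicator I2 active, parameter Z depressed, signal on channel 4 (predicts parameter Z elevated, not parameter Z depressed)
(D) process P1 — fails on parameter Z depressed (predicts parameter Z elevated, not parameter Z depressed)
Only (A) is consistent with every observation.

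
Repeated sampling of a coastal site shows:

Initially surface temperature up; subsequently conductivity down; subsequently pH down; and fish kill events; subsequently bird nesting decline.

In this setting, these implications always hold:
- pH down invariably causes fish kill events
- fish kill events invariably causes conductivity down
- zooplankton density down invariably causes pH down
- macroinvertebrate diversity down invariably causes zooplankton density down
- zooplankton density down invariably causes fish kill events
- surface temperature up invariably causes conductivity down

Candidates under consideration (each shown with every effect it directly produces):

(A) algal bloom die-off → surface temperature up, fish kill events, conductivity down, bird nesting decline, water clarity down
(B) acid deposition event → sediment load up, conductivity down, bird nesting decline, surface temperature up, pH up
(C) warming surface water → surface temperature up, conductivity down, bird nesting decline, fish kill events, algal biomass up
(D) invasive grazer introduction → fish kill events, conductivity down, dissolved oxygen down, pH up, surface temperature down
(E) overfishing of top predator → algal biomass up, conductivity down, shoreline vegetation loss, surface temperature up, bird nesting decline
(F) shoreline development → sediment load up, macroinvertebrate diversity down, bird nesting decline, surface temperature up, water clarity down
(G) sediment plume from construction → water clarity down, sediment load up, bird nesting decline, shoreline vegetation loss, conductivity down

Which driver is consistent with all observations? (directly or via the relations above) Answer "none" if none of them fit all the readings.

Per-candidate check:
(A) algal bloom die-off — surface temperature up yes; conductivity down yes; pH down NO; fish kill events yes; bird nesting decline yes
(B) acid deposition event — surface temperature up yes; conductivity down yes; pH down NO; fish kill events NO; bird nesting decline yes
(C) warming surface water — surface temperature up yes; conductivity down yes; pH down NO; fish kill events yes; bird nesting decline yes
(D) invasive grazer introduction — fails on surface temperature up, pH down, bird nesting decline (predicts surface temperature down, not surface temperature up; predicts pH up, not pH down)
(E) overfishing of top predator — surface temperature up yes; conductivity down yes; pH down NO; fish kill events NO; bird nesting decline yes
(F) shoreline development — accounts for every observation (conductivity down through surface temperature up → conductivity down)
(G) sediment plume from construction — surface temperature up NO; conductivity down yes; pH down NO; fish kill events NO; bird nesting decline yes
Only (F) is consistent with every observation.

F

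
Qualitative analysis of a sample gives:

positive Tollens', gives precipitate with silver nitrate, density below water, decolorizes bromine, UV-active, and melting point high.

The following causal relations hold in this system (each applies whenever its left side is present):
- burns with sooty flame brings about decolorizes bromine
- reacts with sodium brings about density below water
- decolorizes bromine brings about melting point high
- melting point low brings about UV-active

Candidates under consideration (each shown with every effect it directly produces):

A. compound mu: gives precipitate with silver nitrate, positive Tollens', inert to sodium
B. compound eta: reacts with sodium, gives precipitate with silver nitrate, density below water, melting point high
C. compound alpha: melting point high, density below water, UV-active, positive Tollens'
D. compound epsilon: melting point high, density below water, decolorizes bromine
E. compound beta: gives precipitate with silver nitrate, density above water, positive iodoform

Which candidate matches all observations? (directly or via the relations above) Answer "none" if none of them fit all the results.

none

Checking each candidate against the observations:
(A) compound mu — does not account for density below water, decolorizes bromine, UV-active, melting point high
(B) compound eta — does not account for positive Tollens', decolorizes bromine, UV-active
(C) compound alpha — positive Tollens' match; gives precipitate with silver nitrate miss; density below water match; decolorizes bromine miss; UV-active match; melting point high match
(D) compound epsilon — positive Tollens' miss; gives precipitate with silver nitrate miss; density below water match; decolorizes bromine match; UV-active miss; melting point high match
(E) compound beta — positive Tollens' miss; gives precipitate with silver nitrate match; density below water miss; decolorizes bromine miss; UV-active miss; melting point high miss
Every candidate fails on at least one observation.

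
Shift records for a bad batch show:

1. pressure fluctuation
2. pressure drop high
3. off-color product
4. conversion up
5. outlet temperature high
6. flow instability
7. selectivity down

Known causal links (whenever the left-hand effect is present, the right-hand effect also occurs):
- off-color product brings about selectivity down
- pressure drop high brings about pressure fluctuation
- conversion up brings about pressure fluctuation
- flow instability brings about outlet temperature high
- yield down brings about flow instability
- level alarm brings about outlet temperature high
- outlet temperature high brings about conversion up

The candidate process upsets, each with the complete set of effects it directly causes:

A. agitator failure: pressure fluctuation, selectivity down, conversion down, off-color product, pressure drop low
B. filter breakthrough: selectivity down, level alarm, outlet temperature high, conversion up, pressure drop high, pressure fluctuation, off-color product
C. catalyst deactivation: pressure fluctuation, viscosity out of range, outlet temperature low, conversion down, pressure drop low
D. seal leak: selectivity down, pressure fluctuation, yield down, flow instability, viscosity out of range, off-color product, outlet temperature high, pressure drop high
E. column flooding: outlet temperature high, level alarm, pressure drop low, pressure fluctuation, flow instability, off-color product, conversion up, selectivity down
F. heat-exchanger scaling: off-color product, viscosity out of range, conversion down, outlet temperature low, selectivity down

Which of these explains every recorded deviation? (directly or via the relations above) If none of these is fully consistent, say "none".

Checking each candidate against the observations:
(A) agitator failure — pressure fluctuation match; pressure drop high miss; off-color product match; conversion up miss; outlet temperature high miss; flow instability miss; selectivity down match
(B) filter breakthrough — pressure fluctuation match; pressure drop high match; off-color product match; conversion up match; outlet temperature high match; flow instability miss; selectivity down match
(C) catalyst deactivation — fails on pressure drop high, off-color product, conversion up, outlet temperature high, flow instability, selectivity down (predicts pressure drop low, not pressure drop high; predicts conversion down, not conversion up; predicts outlet temperature low, not outlet temperature high)
(D) seal leak — accounts for every observation (conversion up by outlet temperature high → conversion up)
(E) column flooding — pressure fluctuation match; pressure drop high miss; off-color product match; conversion up match; outlet temperature high match; flow instability match; selectivity down match
(F) heat-exchanger scaling — pressure fluctuation miss; pressure drop high miss; off-color product match; conversion up miss; outlet temperature high miss; flow instability miss; selectivity down match
Only (D) is consistent with every observation.

D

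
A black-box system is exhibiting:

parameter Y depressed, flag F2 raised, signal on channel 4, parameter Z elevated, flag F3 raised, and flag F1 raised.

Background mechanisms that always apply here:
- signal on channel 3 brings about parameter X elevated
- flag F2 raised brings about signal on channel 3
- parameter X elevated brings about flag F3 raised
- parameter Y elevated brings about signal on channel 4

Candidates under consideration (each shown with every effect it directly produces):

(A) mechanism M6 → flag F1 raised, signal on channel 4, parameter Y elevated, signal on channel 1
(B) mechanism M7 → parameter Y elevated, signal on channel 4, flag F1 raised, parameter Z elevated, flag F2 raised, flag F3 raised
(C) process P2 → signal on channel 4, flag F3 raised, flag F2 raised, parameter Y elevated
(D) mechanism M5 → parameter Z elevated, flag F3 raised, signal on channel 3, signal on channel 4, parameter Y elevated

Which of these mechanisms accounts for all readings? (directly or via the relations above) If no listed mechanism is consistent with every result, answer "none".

none

Per-candidate check:
(A) mechanism M6 — fails on parameter Y depressed, flag F2 raised, parameter Z elevated, flag F3 raised (predicts parameter Y elevated, not parameter Y depressed)
(B) mechanism M7 — parameter Y depressed miss; flag F2 raised match; signal on channel 4 match; parameter Z elevated match; flag F3 raised match; flag F1 raised match
(C) process P2 — parameter Y depressed miss; flag F2 raised match; signal on channel 4 match; parameter Z elevated miss; flag F3 raised match; flag F1 raised miss
(D) mechanism M5 — fails on parameter Y depressed, flag F2 raised, flag F1 raised (predicts parameter Y elevated, not parameter Y depressed)
No candidate is consistent with all observations.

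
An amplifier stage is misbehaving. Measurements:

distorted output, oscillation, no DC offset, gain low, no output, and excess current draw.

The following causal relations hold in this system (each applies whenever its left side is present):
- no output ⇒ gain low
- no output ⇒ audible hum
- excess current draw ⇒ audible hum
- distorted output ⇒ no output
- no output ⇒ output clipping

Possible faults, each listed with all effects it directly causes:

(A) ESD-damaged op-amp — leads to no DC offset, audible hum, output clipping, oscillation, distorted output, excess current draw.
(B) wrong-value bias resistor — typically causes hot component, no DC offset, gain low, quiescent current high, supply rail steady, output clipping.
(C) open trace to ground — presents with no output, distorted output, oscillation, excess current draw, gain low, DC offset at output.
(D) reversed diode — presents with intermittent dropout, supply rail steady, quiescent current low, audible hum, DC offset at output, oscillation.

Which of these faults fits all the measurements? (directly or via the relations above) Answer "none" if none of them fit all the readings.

A

Checking each candidate against the observations:
(A) ESD-damaged op-amp — distorted output yes; oscillation yes; no DC offset yes; gain low yes (through distorted output → no output → gain low); no output yes (through distorted output → no output); excess current draw yes
(B) wrong-value bias resistor — does not account for distorted output, oscillation, no output, excess current draw
(C) open trace to ground — distorted output yes; oscillation yes; no DC offset NO; gain low yes; no output yes; excess current draw yes
(D) reversed diode — fails on distorted output, no DC offset, gain low, no output, excess current draw (predicts DC offset at output, not no DC offset)
(A) is the only candidate with no mismatches.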